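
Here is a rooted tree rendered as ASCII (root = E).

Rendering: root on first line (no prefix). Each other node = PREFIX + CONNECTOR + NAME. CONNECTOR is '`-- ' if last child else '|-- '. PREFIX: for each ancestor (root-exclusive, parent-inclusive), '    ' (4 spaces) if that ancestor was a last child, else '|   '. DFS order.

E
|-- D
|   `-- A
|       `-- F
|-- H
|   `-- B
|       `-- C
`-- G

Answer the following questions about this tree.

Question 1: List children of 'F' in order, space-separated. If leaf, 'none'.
Node F's children (from adjacency): (leaf)

Answer: none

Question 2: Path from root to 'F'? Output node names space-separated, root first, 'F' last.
Answer: E D A F

Derivation:
Walk down from root: E -> D -> A -> F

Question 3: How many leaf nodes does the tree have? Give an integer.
Answer: 3

Derivation:
Leaves (nodes with no children): C, F, G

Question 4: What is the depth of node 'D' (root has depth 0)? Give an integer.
Answer: 1

Derivation:
Path from root to D: E -> D
Depth = number of edges = 1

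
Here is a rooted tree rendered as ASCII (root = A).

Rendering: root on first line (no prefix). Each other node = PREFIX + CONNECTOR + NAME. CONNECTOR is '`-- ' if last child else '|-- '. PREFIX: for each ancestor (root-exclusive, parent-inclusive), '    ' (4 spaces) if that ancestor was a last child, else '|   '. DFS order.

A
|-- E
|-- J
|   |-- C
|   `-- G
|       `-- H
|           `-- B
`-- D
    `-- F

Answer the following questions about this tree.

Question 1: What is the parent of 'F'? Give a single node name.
Answer: D

Derivation:
Scan adjacency: F appears as child of D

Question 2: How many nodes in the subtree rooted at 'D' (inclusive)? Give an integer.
Subtree rooted at D contains: D, F
Count = 2

Answer: 2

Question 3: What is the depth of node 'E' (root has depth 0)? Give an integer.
Path from root to E: A -> E
Depth = number of edges = 1

Answer: 1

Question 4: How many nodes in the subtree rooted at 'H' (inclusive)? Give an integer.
Subtree rooted at H contains: B, H
Count = 2

Answer: 2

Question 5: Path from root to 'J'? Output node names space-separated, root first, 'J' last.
Walk down from root: A -> J

Answer: A J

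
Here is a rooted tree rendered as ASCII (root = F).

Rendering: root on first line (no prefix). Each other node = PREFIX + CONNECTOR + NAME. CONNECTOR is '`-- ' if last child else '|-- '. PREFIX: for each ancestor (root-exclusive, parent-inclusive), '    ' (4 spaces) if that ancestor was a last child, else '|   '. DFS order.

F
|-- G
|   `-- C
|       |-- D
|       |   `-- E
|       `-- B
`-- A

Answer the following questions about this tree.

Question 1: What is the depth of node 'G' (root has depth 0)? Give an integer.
Answer: 1

Derivation:
Path from root to G: F -> G
Depth = number of edges = 1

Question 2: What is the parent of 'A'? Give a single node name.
Answer: F

Derivation:
Scan adjacency: A appears as child of F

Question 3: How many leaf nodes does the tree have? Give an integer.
Answer: 3

Derivation:
Leaves (nodes with no children): A, B, E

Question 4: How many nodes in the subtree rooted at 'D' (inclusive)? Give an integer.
Subtree rooted at D contains: D, E
Count = 2

Answer: 2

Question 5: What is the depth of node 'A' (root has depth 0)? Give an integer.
Path from root to A: F -> A
Depth = number of edges = 1

Answer: 1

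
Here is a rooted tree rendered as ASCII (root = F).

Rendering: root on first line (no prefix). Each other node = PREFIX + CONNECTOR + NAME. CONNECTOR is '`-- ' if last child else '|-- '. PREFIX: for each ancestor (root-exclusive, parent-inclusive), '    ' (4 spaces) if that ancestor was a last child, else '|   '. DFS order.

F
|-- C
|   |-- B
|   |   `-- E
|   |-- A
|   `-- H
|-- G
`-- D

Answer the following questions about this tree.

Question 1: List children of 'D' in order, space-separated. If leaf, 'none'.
Answer: none

Derivation:
Node D's children (from adjacency): (leaf)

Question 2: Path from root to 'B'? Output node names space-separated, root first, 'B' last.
Walk down from root: F -> C -> B

Answer: F C B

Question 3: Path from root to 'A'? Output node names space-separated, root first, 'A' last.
Walk down from root: F -> C -> A

Answer: F C A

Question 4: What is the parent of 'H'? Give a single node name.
Answer: C

Derivation:
Scan adjacency: H appears as child of C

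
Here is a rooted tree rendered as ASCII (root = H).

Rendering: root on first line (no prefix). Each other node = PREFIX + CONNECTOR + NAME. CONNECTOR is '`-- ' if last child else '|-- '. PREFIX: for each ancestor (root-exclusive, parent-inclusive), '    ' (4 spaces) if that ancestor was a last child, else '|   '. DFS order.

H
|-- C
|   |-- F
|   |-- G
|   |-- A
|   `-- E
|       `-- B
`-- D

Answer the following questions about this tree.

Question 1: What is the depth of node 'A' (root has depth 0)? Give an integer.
Answer: 2

Derivation:
Path from root to A: H -> C -> A
Depth = number of edges = 2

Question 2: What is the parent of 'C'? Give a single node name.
Answer: H

Derivation:
Scan adjacency: C appears as child of H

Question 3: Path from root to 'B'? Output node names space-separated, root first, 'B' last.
Answer: H C E B

Derivation:
Walk down from root: H -> C -> E -> B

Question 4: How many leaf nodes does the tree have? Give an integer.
Answer: 5

Derivation:
Leaves (nodes with no children): A, B, D, F, G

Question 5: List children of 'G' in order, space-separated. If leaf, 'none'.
Answer: none

Derivation:
Node G's children (from adjacency): (leaf)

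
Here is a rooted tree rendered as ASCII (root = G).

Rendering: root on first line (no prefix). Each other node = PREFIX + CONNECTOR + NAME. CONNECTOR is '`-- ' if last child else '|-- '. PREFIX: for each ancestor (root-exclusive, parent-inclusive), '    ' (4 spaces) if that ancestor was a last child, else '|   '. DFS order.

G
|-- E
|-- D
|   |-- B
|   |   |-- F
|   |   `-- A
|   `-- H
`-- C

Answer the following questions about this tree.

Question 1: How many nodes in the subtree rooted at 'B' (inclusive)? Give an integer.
Subtree rooted at B contains: A, B, F
Count = 3

Answer: 3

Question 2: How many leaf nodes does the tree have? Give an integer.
Leaves (nodes with no children): A, C, E, F, H

Answer: 5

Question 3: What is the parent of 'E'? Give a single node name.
Answer: G

Derivation:
Scan adjacency: E appears as child of G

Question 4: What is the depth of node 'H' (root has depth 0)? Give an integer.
Answer: 2

Derivation:
Path from root to H: G -> D -> H
Depth = number of edges = 2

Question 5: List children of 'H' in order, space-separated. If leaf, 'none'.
Node H's children (from adjacency): (leaf)

Answer: none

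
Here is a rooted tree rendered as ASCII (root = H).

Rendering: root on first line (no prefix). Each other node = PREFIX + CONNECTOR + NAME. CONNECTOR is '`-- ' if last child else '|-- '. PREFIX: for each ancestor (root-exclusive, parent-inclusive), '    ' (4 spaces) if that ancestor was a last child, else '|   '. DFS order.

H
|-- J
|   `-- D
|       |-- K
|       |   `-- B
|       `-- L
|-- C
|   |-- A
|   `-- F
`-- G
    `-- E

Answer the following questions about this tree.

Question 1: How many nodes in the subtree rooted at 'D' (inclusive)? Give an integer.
Subtree rooted at D contains: B, D, K, L
Count = 4

Answer: 4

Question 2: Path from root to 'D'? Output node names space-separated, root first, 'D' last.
Answer: H J D

Derivation:
Walk down from root: H -> J -> D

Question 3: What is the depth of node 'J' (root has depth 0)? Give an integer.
Path from root to J: H -> J
Depth = number of edges = 1

Answer: 1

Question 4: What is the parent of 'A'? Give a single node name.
Scan adjacency: A appears as child of C

Answer: C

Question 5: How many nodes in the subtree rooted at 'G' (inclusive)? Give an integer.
Answer: 2

Derivation:
Subtree rooted at G contains: E, G
Count = 2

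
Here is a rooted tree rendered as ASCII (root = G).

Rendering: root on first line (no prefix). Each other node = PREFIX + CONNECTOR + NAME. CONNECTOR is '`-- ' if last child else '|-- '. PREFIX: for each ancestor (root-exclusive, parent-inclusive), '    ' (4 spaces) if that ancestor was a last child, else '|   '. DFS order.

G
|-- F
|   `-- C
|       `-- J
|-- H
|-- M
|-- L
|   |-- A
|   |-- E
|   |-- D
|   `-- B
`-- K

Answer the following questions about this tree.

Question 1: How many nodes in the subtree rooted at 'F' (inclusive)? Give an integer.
Subtree rooted at F contains: C, F, J
Count = 3

Answer: 3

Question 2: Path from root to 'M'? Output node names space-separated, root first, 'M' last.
Walk down from root: G -> M

Answer: G M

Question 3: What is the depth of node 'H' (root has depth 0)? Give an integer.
Path from root to H: G -> H
Depth = number of edges = 1

Answer: 1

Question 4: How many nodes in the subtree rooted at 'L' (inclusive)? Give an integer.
Answer: 5

Derivation:
Subtree rooted at L contains: A, B, D, E, L
Count = 5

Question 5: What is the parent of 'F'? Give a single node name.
Answer: G

Derivation:
Scan adjacency: F appears as child of G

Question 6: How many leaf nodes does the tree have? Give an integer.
Leaves (nodes with no children): A, B, D, E, H, J, K, M

Answer: 8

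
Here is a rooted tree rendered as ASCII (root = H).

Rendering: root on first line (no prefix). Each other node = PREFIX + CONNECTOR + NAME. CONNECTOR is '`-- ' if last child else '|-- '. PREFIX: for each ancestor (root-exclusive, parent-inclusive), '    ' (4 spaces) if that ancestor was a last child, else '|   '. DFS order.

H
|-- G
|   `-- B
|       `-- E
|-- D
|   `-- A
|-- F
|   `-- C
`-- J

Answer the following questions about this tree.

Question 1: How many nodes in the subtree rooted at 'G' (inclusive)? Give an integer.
Subtree rooted at G contains: B, E, G
Count = 3

Answer: 3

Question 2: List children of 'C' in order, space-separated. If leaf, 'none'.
Node C's children (from adjacency): (leaf)

Answer: none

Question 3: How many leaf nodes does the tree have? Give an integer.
Answer: 4

Derivation:
Leaves (nodes with no children): A, C, E, J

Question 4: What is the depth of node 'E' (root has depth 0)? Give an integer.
Answer: 3

Derivation:
Path from root to E: H -> G -> B -> E
Depth = number of edges = 3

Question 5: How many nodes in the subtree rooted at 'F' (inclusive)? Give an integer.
Answer: 2

Derivation:
Subtree rooted at F contains: C, F
Count = 2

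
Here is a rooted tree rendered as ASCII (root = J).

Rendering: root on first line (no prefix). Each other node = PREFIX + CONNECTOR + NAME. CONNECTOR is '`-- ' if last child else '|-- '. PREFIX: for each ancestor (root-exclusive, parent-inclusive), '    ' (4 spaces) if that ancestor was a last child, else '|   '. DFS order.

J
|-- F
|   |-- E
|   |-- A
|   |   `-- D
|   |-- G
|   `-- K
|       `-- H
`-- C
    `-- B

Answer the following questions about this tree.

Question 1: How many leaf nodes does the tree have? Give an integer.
Leaves (nodes with no children): B, D, E, G, H

Answer: 5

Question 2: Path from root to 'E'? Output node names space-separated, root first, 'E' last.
Answer: J F E

Derivation:
Walk down from root: J -> F -> E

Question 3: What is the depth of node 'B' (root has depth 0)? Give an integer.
Answer: 2

Derivation:
Path from root to B: J -> C -> B
Depth = number of edges = 2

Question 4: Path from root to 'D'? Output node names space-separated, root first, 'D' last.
Answer: J F A D

Derivation:
Walk down from root: J -> F -> A -> D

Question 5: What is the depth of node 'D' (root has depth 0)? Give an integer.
Answer: 3

Derivation:
Path from root to D: J -> F -> A -> D
Depth = number of edges = 3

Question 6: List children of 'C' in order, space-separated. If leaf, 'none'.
Answer: B

Derivation:
Node C's children (from adjacency): B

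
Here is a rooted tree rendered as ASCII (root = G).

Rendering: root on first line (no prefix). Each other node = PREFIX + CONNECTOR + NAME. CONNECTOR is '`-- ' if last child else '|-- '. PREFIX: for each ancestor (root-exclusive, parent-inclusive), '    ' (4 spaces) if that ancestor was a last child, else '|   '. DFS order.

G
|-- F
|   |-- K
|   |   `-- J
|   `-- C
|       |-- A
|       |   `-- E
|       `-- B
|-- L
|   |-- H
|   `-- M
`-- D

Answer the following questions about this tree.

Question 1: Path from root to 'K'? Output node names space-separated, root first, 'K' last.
Walk down from root: G -> F -> K

Answer: G F K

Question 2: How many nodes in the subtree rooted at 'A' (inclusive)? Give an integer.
Answer: 2

Derivation:
Subtree rooted at A contains: A, E
Count = 2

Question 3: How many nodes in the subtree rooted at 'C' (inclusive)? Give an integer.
Answer: 4

Derivation:
Subtree rooted at C contains: A, B, C, E
Count = 4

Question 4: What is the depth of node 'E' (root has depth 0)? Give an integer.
Path from root to E: G -> F -> C -> A -> E
Depth = number of edges = 4

Answer: 4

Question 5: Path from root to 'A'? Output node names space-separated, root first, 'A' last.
Walk down from root: G -> F -> C -> A

Answer: G F C A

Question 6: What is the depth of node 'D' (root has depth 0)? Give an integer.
Answer: 1

Derivation:
Path from root to D: G -> D
Depth = number of edges = 1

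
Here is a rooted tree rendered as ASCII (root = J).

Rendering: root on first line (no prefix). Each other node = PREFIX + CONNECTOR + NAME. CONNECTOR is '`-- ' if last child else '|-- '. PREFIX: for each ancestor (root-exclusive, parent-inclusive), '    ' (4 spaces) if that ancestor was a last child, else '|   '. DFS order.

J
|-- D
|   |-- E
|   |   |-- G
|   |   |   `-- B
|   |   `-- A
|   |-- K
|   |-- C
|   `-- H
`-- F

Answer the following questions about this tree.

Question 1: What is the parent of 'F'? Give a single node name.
Scan adjacency: F appears as child of J

Answer: J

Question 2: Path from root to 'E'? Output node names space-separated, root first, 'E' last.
Walk down from root: J -> D -> E

Answer: J D E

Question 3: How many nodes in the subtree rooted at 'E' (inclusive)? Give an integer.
Answer: 4

Derivation:
Subtree rooted at E contains: A, B, E, G
Count = 4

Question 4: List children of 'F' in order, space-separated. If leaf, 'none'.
Answer: none

Derivation:
Node F's children (from adjacency): (leaf)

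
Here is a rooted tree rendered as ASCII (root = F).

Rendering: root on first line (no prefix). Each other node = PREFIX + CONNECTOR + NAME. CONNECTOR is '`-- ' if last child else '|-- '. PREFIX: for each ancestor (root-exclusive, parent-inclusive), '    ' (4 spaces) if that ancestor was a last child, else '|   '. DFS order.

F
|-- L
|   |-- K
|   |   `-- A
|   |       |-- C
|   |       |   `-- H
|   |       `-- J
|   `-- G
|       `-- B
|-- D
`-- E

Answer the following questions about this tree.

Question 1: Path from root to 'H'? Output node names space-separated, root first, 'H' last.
Walk down from root: F -> L -> K -> A -> C -> H

Answer: F L K A C H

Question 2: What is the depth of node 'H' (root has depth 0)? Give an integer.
Path from root to H: F -> L -> K -> A -> C -> H
Depth = number of edges = 5

Answer: 5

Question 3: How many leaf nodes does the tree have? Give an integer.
Leaves (nodes with no children): B, D, E, H, J

Answer: 5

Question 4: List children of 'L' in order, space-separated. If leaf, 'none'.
Answer: K G

Derivation:
Node L's children (from adjacency): K, G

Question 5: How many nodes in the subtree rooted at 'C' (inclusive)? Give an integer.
Answer: 2

Derivation:
Subtree rooted at C contains: C, H
Count = 2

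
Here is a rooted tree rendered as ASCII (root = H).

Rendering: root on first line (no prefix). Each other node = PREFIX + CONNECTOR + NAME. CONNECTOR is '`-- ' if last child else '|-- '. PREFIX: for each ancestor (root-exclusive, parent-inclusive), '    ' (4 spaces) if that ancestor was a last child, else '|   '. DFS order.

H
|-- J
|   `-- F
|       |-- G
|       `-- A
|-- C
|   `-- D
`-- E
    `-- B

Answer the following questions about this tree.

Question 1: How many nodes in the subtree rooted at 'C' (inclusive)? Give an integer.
Answer: 2

Derivation:
Subtree rooted at C contains: C, D
Count = 2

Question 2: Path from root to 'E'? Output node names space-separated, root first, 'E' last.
Walk down from root: H -> E

Answer: H E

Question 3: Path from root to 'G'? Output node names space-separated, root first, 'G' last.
Walk down from root: H -> J -> F -> G

Answer: H J F G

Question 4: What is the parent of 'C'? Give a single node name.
Answer: H

Derivation:
Scan adjacency: C appears as child of H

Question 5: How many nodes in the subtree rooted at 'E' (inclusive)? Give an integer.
Answer: 2

Derivation:
Subtree rooted at E contains: B, E
Count = 2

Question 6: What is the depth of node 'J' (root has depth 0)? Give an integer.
Answer: 1

Derivation:
Path from root to J: H -> J
Depth = number of edges = 1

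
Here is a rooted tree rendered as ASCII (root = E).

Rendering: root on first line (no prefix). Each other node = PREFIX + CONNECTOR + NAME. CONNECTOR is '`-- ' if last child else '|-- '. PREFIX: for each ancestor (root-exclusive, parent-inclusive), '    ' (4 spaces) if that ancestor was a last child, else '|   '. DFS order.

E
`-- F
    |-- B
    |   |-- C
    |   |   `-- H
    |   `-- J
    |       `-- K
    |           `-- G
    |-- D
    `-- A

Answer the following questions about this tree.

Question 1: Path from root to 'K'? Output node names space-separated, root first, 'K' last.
Walk down from root: E -> F -> B -> J -> K

Answer: E F B J K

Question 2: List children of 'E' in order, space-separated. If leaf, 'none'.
Answer: F

Derivation:
Node E's children (from adjacency): F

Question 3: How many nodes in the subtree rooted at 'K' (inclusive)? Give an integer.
Subtree rooted at K contains: G, K
Count = 2

Answer: 2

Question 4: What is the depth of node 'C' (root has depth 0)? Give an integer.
Path from root to C: E -> F -> B -> C
Depth = number of edges = 3

Answer: 3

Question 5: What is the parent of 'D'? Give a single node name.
Scan adjacency: D appears as child of F

Answer: F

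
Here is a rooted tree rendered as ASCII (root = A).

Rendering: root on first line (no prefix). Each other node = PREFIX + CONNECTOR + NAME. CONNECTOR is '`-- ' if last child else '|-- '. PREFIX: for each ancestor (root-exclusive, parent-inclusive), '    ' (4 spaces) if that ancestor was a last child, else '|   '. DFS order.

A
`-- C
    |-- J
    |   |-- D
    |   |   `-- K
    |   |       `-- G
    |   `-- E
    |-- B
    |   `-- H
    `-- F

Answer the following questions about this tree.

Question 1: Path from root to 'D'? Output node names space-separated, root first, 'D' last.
Walk down from root: A -> C -> J -> D

Answer: A C J D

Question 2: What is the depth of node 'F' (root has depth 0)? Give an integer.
Answer: 2

Derivation:
Path from root to F: A -> C -> F
Depth = number of edges = 2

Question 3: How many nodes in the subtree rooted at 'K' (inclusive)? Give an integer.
Answer: 2

Derivation:
Subtree rooted at K contains: G, K
Count = 2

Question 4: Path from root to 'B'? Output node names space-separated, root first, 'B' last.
Answer: A C B

Derivation:
Walk down from root: A -> C -> B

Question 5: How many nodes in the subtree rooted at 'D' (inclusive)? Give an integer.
Subtree rooted at D contains: D, G, K
Count = 3

Answer: 3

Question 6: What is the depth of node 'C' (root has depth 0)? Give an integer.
Path from root to C: A -> C
Depth = number of edges = 1

Answer: 1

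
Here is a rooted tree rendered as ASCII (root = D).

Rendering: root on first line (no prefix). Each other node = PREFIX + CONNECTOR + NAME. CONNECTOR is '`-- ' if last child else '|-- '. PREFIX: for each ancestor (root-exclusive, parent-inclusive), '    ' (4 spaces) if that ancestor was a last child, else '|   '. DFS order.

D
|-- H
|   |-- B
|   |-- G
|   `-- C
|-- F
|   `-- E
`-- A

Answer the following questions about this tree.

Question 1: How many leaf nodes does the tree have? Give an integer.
Answer: 5

Derivation:
Leaves (nodes with no children): A, B, C, E, G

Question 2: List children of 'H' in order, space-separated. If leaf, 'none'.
Answer: B G C

Derivation:
Node H's children (from adjacency): B, G, C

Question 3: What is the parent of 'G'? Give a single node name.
Scan adjacency: G appears as child of H

Answer: H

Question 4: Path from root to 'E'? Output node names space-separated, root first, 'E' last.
Walk down from root: D -> F -> E

Answer: D F E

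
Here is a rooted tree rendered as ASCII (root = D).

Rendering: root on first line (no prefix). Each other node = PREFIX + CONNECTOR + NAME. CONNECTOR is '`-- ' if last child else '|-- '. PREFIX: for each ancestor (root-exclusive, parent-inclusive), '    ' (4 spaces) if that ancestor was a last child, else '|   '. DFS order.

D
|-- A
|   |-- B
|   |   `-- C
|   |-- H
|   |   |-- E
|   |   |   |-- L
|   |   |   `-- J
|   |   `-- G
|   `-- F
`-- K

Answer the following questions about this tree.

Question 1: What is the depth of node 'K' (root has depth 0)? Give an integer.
Answer: 1

Derivation:
Path from root to K: D -> K
Depth = number of edges = 1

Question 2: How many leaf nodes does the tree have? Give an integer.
Leaves (nodes with no children): C, F, G, J, K, L

Answer: 6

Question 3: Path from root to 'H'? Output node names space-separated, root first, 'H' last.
Walk down from root: D -> A -> H

Answer: D A H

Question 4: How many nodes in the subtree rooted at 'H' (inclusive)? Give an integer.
Answer: 5

Derivation:
Subtree rooted at H contains: E, G, H, J, L
Count = 5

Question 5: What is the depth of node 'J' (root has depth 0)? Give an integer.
Path from root to J: D -> A -> H -> E -> J
Depth = number of edges = 4

Answer: 4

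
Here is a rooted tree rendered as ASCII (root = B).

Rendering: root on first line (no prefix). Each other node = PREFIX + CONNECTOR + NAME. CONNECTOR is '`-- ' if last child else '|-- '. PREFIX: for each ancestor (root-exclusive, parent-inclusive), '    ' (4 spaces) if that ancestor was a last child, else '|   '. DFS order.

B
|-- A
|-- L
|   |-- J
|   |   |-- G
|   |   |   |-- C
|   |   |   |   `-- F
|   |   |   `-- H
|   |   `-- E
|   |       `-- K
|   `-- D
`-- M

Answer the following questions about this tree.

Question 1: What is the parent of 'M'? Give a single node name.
Scan adjacency: M appears as child of B

Answer: B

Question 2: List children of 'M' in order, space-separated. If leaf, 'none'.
Node M's children (from adjacency): (leaf)

Answer: none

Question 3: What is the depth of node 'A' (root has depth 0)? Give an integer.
Answer: 1

Derivation:
Path from root to A: B -> A
Depth = number of edges = 1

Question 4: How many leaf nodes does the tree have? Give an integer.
Answer: 6

Derivation:
Leaves (nodes with no children): A, D, F, H, K, M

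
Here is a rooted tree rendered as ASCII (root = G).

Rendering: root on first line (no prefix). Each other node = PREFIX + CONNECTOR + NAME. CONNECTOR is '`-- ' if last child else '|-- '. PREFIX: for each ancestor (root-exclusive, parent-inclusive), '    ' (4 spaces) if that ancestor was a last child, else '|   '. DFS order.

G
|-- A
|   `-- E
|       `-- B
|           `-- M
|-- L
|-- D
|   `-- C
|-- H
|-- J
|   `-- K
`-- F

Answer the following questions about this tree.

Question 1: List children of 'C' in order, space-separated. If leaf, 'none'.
Answer: none

Derivation:
Node C's children (from adjacency): (leaf)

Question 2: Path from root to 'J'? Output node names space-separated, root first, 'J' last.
Answer: G J

Derivation:
Walk down from root: G -> J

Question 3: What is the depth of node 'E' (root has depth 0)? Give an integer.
Answer: 2

Derivation:
Path from root to E: G -> A -> E
Depth = number of edges = 2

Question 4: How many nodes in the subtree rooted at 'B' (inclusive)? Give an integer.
Subtree rooted at B contains: B, M
Count = 2

Answer: 2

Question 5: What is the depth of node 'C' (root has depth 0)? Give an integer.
Path from root to C: G -> D -> C
Depth = number of edges = 2

Answer: 2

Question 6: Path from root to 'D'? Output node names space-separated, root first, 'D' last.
Answer: G D

Derivation:
Walk down from root: G -> D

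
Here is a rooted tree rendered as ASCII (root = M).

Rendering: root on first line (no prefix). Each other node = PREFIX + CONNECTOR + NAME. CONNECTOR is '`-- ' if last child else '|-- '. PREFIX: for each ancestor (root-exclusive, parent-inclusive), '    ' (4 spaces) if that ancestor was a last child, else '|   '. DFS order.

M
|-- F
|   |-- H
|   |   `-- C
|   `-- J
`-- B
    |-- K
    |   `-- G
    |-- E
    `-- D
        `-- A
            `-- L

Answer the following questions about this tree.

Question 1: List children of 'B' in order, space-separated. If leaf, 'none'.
Node B's children (from adjacency): K, E, D

Answer: K E D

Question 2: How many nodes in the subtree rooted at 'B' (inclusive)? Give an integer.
Subtree rooted at B contains: A, B, D, E, G, K, L
Count = 7

Answer: 7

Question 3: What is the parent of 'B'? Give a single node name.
Scan adjacency: B appears as child of M

Answer: M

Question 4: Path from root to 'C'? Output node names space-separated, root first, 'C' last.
Walk down from root: M -> F -> H -> C

Answer: M F H C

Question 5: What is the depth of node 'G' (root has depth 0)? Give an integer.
Path from root to G: M -> B -> K -> G
Depth = number of edges = 3

Answer: 3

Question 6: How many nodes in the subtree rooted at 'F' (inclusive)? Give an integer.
Subtree rooted at F contains: C, F, H, J
Count = 4

Answer: 4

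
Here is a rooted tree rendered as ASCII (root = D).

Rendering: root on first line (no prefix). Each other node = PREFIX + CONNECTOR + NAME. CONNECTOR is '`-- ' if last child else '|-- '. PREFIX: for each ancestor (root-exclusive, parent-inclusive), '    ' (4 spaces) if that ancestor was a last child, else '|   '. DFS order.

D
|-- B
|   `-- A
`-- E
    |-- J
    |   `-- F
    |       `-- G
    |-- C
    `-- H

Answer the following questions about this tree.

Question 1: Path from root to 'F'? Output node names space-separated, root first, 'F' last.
Walk down from root: D -> E -> J -> F

Answer: D E J F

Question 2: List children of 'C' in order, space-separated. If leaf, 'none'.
Node C's children (from adjacency): (leaf)

Answer: none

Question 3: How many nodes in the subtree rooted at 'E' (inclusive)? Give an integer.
Subtree rooted at E contains: C, E, F, G, H, J
Count = 6

Answer: 6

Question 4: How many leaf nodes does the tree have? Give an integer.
Leaves (nodes with no children): A, C, G, H

Answer: 4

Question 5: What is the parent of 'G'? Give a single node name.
Scan adjacency: G appears as child of F

Answer: F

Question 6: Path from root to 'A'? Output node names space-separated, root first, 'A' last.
Walk down from root: D -> B -> A

Answer: D B A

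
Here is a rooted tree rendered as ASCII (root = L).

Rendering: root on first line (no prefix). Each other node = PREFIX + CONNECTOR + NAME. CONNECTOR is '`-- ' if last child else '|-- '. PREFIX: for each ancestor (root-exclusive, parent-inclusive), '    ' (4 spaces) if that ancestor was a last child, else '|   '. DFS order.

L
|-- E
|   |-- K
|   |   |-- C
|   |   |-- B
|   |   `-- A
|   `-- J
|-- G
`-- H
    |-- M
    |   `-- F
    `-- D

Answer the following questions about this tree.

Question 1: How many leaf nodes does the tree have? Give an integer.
Answer: 7

Derivation:
Leaves (nodes with no children): A, B, C, D, F, G, J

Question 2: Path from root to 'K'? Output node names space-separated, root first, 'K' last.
Answer: L E K

Derivation:
Walk down from root: L -> E -> K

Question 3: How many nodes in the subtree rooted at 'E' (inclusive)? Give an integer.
Answer: 6

Derivation:
Subtree rooted at E contains: A, B, C, E, J, K
Count = 6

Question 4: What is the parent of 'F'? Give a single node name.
Answer: M

Derivation:
Scan adjacency: F appears as child of M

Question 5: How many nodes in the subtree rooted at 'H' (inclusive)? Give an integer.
Answer: 4

Derivation:
Subtree rooted at H contains: D, F, H, M
Count = 4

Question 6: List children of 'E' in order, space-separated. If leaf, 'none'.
Answer: K J

Derivation:
Node E's children (from adjacency): K, J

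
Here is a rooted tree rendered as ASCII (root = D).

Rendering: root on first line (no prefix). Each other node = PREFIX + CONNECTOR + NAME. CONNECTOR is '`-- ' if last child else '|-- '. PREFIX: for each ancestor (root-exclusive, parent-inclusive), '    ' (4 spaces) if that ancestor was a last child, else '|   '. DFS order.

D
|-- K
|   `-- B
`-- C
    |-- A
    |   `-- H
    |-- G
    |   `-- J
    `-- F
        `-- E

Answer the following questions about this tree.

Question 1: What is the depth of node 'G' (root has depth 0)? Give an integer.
Path from root to G: D -> C -> G
Depth = number of edges = 2

Answer: 2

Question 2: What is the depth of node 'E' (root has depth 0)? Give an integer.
Path from root to E: D -> C -> F -> E
Depth = number of edges = 3

Answer: 3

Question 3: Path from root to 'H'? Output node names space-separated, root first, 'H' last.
Answer: D C A H

Derivation:
Walk down from root: D -> C -> A -> H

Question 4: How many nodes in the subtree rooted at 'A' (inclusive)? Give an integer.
Answer: 2

Derivation:
Subtree rooted at A contains: A, H
Count = 2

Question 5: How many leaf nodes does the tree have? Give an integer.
Answer: 4

Derivation:
Leaves (nodes with no children): B, E, H, J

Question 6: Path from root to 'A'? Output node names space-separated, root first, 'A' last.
Walk down from root: D -> C -> A

Answer: D C A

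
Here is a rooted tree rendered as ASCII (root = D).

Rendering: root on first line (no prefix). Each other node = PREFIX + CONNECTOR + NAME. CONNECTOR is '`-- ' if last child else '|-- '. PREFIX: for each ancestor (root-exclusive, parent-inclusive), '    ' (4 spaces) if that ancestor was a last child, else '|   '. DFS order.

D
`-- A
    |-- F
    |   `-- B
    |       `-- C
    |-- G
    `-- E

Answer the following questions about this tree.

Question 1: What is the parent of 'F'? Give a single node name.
Scan adjacency: F appears as child of A

Answer: A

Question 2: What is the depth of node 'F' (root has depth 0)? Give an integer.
Answer: 2

Derivation:
Path from root to F: D -> A -> F
Depth = number of edges = 2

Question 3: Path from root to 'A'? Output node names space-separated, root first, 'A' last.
Answer: D A

Derivation:
Walk down from root: D -> A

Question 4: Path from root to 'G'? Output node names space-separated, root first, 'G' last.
Answer: D A G

Derivation:
Walk down from root: D -> A -> G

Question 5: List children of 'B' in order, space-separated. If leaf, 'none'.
Answer: C

Derivation:
Node B's children (from adjacency): C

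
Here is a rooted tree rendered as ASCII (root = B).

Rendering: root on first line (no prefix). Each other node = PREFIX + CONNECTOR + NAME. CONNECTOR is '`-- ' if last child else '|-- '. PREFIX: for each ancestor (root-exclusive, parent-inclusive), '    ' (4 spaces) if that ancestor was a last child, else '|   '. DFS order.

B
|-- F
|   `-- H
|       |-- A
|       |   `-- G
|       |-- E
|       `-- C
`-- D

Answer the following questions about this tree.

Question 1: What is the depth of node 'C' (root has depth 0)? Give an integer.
Answer: 3

Derivation:
Path from root to C: B -> F -> H -> C
Depth = number of edges = 3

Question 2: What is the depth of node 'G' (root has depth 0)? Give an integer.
Path from root to G: B -> F -> H -> A -> G
Depth = number of edges = 4

Answer: 4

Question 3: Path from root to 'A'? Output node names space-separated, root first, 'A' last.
Walk down from root: B -> F -> H -> A

Answer: B F H A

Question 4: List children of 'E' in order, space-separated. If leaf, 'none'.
Node E's children (from adjacency): (leaf)

Answer: none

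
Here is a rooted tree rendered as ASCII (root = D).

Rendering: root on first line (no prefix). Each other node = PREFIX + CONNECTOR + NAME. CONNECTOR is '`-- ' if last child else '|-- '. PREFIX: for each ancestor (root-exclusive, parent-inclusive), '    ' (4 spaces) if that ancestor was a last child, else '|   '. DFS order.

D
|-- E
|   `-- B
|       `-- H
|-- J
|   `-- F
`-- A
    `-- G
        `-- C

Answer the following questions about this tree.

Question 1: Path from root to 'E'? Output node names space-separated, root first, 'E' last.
Answer: D E

Derivation:
Walk down from root: D -> E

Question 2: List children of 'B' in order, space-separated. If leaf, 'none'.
Answer: H

Derivation:
Node B's children (from adjacency): H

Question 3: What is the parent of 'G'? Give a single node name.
Answer: A

Derivation:
Scan adjacency: G appears as child of A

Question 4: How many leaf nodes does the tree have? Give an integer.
Leaves (nodes with no children): C, F, H

Answer: 3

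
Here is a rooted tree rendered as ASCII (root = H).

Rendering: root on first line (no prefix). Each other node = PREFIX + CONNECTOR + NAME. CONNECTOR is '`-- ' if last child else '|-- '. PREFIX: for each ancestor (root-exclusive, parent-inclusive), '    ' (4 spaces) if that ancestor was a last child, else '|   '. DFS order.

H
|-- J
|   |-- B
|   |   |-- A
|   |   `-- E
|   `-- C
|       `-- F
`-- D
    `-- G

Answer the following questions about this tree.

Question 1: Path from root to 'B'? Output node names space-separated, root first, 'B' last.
Walk down from root: H -> J -> B

Answer: H J B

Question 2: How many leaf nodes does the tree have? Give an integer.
Leaves (nodes with no children): A, E, F, G

Answer: 4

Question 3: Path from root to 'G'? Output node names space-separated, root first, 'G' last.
Walk down from root: H -> D -> G

Answer: H D G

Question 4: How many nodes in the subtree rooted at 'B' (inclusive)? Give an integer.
Subtree rooted at B contains: A, B, E
Count = 3

Answer: 3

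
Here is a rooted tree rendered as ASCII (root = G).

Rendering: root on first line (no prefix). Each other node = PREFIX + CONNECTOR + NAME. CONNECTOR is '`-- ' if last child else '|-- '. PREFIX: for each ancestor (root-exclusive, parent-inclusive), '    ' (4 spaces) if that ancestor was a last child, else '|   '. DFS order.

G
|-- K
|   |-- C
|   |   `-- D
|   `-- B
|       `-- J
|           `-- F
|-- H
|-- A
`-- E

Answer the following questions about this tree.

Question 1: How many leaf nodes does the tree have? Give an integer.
Leaves (nodes with no children): A, D, E, F, H

Answer: 5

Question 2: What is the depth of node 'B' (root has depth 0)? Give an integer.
Answer: 2

Derivation:
Path from root to B: G -> K -> B
Depth = number of edges = 2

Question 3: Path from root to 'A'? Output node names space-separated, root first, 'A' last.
Answer: G A

Derivation:
Walk down from root: G -> A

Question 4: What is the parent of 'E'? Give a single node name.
Answer: G

Derivation:
Scan adjacency: E appears as child of G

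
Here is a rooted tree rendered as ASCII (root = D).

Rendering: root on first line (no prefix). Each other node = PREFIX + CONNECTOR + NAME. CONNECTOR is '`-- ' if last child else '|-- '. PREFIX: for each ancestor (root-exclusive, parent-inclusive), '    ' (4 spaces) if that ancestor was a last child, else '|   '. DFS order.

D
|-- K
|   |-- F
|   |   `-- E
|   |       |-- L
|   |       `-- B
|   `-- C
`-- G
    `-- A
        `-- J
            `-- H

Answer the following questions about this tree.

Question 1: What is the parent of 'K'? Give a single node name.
Answer: D

Derivation:
Scan adjacency: K appears as child of D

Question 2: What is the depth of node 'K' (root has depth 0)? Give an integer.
Path from root to K: D -> K
Depth = number of edges = 1

Answer: 1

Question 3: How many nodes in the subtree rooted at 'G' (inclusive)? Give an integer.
Subtree rooted at G contains: A, G, H, J
Count = 4

Answer: 4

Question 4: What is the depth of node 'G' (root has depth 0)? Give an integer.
Answer: 1

Derivation:
Path from root to G: D -> G
Depth = number of edges = 1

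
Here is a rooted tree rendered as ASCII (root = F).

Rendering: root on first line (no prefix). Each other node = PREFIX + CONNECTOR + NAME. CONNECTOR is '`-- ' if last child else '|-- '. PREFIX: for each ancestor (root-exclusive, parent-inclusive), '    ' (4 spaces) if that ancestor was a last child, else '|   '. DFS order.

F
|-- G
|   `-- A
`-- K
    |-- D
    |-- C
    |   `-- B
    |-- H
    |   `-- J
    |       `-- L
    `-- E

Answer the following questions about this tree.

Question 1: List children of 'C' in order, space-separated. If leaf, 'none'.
Node C's children (from adjacency): B

Answer: B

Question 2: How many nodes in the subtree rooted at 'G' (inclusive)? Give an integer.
Answer: 2

Derivation:
Subtree rooted at G contains: A, G
Count = 2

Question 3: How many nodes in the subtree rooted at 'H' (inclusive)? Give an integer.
Answer: 3

Derivation:
Subtree rooted at H contains: H, J, L
Count = 3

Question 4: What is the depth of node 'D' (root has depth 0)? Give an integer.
Answer: 2

Derivation:
Path from root to D: F -> K -> D
Depth = number of edges = 2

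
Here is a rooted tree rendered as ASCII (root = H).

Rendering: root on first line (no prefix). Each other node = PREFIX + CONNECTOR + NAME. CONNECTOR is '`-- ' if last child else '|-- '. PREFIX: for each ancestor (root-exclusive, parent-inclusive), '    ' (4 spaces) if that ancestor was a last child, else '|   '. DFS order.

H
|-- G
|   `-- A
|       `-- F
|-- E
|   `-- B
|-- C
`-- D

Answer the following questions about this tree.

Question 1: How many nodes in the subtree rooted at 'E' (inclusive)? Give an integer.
Answer: 2

Derivation:
Subtree rooted at E contains: B, E
Count = 2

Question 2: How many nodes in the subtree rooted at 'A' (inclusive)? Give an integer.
Subtree rooted at A contains: A, F
Count = 2

Answer: 2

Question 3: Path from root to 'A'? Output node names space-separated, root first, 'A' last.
Answer: H G A

Derivation:
Walk down from root: H -> G -> A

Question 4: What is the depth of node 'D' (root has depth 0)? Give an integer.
Answer: 1

Derivation:
Path from root to D: H -> D
Depth = number of edges = 1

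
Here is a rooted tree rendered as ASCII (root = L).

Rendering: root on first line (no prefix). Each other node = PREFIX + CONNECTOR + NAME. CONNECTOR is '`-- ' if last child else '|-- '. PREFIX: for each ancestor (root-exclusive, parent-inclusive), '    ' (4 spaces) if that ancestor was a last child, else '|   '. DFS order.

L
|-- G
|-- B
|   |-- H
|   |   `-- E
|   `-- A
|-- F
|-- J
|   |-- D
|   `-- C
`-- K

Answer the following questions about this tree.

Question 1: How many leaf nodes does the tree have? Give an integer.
Leaves (nodes with no children): A, C, D, E, F, G, K

Answer: 7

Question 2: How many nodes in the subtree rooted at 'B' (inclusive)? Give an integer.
Subtree rooted at B contains: A, B, E, H
Count = 4

Answer: 4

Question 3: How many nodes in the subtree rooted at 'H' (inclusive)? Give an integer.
Subtree rooted at H contains: E, H
Count = 2

Answer: 2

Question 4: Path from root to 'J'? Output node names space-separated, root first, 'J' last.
Walk down from root: L -> J

Answer: L J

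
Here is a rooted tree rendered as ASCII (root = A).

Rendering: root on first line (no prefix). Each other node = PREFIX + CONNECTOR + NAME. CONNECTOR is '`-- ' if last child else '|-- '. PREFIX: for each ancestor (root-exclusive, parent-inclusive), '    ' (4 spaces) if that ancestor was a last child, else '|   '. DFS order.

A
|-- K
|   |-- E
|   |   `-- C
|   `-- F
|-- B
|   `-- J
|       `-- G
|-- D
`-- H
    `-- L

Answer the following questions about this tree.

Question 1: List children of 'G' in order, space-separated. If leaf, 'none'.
Answer: none

Derivation:
Node G's children (from adjacency): (leaf)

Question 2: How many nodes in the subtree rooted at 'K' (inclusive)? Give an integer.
Answer: 4

Derivation:
Subtree rooted at K contains: C, E, F, K
Count = 4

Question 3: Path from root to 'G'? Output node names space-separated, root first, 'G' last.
Answer: A B J G

Derivation:
Walk down from root: A -> B -> J -> G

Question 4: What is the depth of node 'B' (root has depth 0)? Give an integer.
Path from root to B: A -> B
Depth = number of edges = 1

Answer: 1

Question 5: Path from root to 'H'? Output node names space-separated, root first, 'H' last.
Walk down from root: A -> H

Answer: A H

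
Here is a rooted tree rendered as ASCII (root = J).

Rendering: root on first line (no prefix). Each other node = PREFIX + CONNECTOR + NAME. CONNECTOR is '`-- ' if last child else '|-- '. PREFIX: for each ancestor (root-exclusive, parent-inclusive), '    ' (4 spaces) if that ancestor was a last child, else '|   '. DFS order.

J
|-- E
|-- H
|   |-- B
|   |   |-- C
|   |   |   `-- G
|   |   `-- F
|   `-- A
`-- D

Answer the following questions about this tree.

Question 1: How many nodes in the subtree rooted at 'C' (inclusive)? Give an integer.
Subtree rooted at C contains: C, G
Count = 2

Answer: 2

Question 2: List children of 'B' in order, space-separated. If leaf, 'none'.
Answer: C F

Derivation:
Node B's children (from adjacency): C, F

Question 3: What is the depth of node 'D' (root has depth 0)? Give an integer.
Path from root to D: J -> D
Depth = number of edges = 1

Answer: 1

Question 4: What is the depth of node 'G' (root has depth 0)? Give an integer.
Answer: 4

Derivation:
Path from root to G: J -> H -> B -> C -> G
Depth = number of edges = 4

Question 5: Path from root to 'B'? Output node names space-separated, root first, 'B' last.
Answer: J H B

Derivation:
Walk down from root: J -> H -> B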